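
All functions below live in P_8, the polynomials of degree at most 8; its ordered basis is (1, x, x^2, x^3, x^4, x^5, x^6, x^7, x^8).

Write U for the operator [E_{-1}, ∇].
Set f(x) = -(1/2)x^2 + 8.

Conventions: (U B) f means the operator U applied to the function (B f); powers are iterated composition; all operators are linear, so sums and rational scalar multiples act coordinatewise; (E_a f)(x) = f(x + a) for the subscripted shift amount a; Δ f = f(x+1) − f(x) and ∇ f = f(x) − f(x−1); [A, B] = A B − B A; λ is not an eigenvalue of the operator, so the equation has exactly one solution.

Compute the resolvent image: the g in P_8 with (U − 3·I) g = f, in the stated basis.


the image equals g(x) = (1/6)x^2 - 8/3

write g with unknown coordinates in the stated basis and equate coefficients in (U − 3·I) g = f
solving from the highest basis element down gives g = (1/6)x^2 - 8/3
check: U g = 0
so U g − 3·g = -(1/2)x^2 + 8 = f ✓


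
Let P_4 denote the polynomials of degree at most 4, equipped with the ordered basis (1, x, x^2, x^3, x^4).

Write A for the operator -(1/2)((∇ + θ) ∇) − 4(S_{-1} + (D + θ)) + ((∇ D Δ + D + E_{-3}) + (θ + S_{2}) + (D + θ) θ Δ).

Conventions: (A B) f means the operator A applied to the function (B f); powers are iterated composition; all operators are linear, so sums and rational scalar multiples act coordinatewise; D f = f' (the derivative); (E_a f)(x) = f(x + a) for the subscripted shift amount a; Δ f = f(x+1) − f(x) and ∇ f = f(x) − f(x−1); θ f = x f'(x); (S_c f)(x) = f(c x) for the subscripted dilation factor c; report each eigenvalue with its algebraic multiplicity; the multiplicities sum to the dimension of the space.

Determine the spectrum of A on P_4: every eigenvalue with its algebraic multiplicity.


image of 1: -2
image of x: 4x - 6
image of x^2: -5x^2 - 11x + 10
image of x^3: 4x^3 - 9x^2 + (81/2)x - 15
image of x^4: x^4 + 6x^3 + 114x^2 - 46x + 78
the matrix is upper triangular; its diagonal is (-2, 4, -5, 4, 1)
for a triangular matrix the eigenvalues are the diagonal entries, with algebraic multiplicity their repetition count

λ = -5 (multiplicity 1), λ = -2 (multiplicity 1), λ = 1 (multiplicity 1), λ = 4 (multiplicity 2)


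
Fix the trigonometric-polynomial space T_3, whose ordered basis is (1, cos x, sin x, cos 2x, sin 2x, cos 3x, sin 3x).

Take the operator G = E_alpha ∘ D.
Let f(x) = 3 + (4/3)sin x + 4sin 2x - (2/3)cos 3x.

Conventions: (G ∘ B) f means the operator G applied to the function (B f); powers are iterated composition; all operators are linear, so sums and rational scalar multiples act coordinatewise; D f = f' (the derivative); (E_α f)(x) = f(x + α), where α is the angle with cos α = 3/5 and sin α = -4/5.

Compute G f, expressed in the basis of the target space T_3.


g(x) = (4/5)cos x + (16/15)sin x - (56/25)cos 2x + (192/25)sin 2x - (88/125)cos 3x - (234/125)sin 3x

D f = (4/3)cos x + 8cos 2x + 2sin 3x
E_alpha D f = (4/5)cos x + (16/15)sin x - (56/25)cos 2x + (192/25)sin 2x - (88/125)cos 3x - (234/125)sin 3x


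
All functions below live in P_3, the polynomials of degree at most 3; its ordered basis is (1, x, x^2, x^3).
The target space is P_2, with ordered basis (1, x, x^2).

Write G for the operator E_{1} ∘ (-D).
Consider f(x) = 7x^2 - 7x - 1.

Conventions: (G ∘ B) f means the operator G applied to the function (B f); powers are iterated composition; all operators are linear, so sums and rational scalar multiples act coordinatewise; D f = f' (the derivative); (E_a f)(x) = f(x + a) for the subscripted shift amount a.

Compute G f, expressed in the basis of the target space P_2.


the result is g(x) = -14x - 7

D f = 14x - 7
(-D) f = -14x + 7
E_{1} (-D) f = -14x - 7


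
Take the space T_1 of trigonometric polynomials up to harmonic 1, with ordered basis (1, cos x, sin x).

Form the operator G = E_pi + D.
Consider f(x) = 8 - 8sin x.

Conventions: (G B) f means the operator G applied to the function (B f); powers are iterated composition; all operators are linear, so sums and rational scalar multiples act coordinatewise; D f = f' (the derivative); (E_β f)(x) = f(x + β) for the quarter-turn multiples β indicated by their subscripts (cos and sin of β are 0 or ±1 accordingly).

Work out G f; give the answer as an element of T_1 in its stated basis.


E_pi f = 8 + 8sin x
D f = -8cos x
(E_pi + D) f = 8 - 8cos x + 8sin x

the result is g(x) = 8 - 8cos x + 8sin x


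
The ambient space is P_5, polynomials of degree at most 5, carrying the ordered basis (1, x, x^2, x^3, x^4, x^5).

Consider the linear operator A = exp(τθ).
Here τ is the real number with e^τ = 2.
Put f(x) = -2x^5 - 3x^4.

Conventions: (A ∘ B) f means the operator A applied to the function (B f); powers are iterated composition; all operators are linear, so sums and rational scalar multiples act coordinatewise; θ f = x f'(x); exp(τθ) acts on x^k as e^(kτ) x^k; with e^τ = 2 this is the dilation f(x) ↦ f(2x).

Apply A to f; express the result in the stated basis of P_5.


the image equals g(x) = -64x^5 - 48x^4

exp(τθ) x^k = e^(kτ) x^k; with e^τ = 2 this sends x^k to 2^k x^k
x^4 ↦ 16 x^4
x^5 ↦ 32 x^5
applying this coordinatewise to f: exp(τθ) f = -64x^5 - 48x^4


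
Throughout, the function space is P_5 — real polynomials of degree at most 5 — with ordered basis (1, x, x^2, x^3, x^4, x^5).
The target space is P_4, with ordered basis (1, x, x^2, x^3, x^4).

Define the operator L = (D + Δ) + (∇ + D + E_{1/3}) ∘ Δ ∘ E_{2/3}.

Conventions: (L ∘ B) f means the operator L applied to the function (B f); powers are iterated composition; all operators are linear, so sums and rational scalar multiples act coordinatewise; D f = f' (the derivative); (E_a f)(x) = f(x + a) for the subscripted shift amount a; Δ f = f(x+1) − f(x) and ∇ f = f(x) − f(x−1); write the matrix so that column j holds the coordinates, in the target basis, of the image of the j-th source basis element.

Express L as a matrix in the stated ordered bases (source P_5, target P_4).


image of 1: 0
image of x: 3
image of x^2: 6x + 8
image of x^3: 9x^2 + 24x + 19
image of x^4: 12x^3 + 48x^2 + 76x + 122/3
image of x^5: 15x^4 + 80x^3 + 190x^2 + (610/3)x + 2219/27
each image's coordinates form column j of the matrix

the matrix is [[0, 3, 8, 19, 122/3, 2219/27]; [0, 0, 6, 24, 76, 610/3]; [0, 0, 0, 9, 48, 190]; [0, 0, 0, 0, 12, 80]; [0, 0, 0, 0, 0, 15]] (rows listed top to bottom)


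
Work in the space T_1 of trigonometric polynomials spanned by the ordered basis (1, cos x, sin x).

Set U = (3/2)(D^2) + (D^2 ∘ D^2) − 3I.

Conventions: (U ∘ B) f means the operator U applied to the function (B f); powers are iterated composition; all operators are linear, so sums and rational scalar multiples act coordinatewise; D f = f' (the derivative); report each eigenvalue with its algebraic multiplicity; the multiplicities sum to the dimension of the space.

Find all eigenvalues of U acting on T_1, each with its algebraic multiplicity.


λ = -7/2 (multiplicity 2), λ = -3 (multiplicity 1)

image of 1: -3
image of cos x: -(7/2)cos x
image of sin x: -(7/2)sin x
the matrix is diagonal; its diagonal is (-3, -7/2, -7/2)
for a triangular matrix the eigenvalues are the diagonal entries, with algebraic multiplicity their repetition count


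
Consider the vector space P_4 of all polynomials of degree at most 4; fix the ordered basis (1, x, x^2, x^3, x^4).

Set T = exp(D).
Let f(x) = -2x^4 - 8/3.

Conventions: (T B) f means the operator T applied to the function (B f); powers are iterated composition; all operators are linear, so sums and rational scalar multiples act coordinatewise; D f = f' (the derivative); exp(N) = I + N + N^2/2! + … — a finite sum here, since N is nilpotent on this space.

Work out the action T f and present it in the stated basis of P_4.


g(x) = -2x^4 - 8x^3 - 12x^2 - 8x - 14/3

order-1 term: -8x^3
order-2 term: -12x^2
order-3 term: -8x
order-4 term: -2
the series for exp(D) f terminates at order 4
exp(D) f = -2x^4 - 8x^3 - 12x^2 - 8x - 14/3


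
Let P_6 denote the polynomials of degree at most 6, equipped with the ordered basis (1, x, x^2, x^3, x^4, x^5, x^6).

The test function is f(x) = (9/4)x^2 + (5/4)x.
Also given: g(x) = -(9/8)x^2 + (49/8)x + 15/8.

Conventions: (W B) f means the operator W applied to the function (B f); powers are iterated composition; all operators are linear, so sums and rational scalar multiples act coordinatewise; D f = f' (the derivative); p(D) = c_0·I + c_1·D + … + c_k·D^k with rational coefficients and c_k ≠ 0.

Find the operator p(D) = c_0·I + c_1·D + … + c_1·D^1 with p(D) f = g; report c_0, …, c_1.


c_0 = -1/2, c_1 = 3/2

D^0 f = (9/4)x^2 + (5/4)x
D^1 f = (9/2)x + 5/4
matching coefficients of g against c_0 f + c_1 Df + … from the top degree down determines the c_i
solution: c_0 = -1/2, c_1 = 3/2


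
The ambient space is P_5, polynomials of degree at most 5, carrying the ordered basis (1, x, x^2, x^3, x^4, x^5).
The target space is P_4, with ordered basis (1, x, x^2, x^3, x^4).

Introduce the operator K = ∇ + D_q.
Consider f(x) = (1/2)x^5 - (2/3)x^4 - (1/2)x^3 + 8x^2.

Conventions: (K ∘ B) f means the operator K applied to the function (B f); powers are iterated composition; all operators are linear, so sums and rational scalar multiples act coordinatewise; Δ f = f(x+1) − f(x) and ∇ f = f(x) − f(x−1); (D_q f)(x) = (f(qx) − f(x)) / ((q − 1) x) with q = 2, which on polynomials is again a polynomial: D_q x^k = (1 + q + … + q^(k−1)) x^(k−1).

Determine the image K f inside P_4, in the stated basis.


g(x) = 18x^4 - (53/3)x^3 + 4x^2 + (109/3)x - 22/3

∇ f = (5/2)x^4 - (23/3)x^3 + (15/2)x^2 + (37/3)x - 22/3
D_q f = (31/2)x^4 - 10x^3 - (7/2)x^2 + 24x
(∇ + D_q) f = 18x^4 - (53/3)x^3 + 4x^2 + (109/3)x - 22/3


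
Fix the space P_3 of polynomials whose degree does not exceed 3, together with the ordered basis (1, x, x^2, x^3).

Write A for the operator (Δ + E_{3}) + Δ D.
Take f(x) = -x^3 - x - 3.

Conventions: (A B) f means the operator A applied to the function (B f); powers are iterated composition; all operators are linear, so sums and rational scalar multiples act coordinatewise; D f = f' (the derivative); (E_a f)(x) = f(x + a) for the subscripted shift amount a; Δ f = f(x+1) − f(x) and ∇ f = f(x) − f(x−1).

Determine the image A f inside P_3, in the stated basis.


Δ f = -3x^2 - 3x - 2
E_{3} f = -x^3 - 9x^2 - 28x - 33
(Δ + E_{3}) f = -x^3 - 12x^2 - 31x - 35
D f = -3x^2 - 1
Δ D f = -6x - 3
((Δ + E_{3}) + Δ D) f = -x^3 - 12x^2 - 37x - 38

the result is g(x) = -x^3 - 12x^2 - 37x - 38


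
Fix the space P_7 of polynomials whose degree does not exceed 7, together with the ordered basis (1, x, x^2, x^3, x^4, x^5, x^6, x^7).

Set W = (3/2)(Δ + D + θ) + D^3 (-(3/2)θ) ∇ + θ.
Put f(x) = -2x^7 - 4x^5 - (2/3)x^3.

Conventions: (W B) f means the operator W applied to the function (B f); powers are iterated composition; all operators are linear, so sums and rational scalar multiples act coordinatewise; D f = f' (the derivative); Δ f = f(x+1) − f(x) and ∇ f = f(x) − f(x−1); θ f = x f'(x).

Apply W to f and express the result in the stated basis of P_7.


the result is g(x) = -35x^7 - 42x^6 - 113x^5 - 165x^4 + 14950x^3 - 19029x^2 + 12906x - 2980

Δ f = -14x^6 - 42x^5 - 90x^4 - 110x^3 - 84x^2 - 36x - 20/3
D f = -14x^6 - 20x^4 - 2x^2
θ f = -14x^7 - 20x^5 - 2x^3
(Δ + D + θ) f = -14x^7 - 28x^6 - 62x^5 - 110x^4 - 112x^3 - 86x^2 - 36x - 20/3
((3/2)(Δ + D + θ)) f = -21x^7 - 42x^6 - 93x^5 - 165x^4 - 168x^3 - 129x^2 - 54x - 10
∇ f = -14x^6 + 42x^5 - 90x^4 + 110x^3 - 84x^2 + 36x - 20/3
θ ∇ f = -84x^6 + 210x^5 - 360x^4 + 330x^3 - 168x^2 + 36x
(-(3/2)θ) ∇ f = 126x^6 - 315x^5 + 540x^4 - 495x^3 + 252x^2 - 54x
D (-(3/2)θ) ∇ f = 756x^5 - 1575x^4 + 2160x^3 - 1485x^2 + 504x - 54
D D (-(3/2)θ) ∇ f = 3780x^4 - 6300x^3 + 6480x^2 - 2970x + 504
D D D (-(3/2)θ) ∇ f = 15120x^3 - 18900x^2 + 12960x - 2970
θ f = -14x^7 - 20x^5 - 2x^3
((3/2)(Δ + D + θ) + D^3 (-(3/2)θ) ∇ + θ) f = -35x^7 - 42x^6 - 113x^5 - 165x^4 + 14950x^3 - 19029x^2 + 12906x - 2980


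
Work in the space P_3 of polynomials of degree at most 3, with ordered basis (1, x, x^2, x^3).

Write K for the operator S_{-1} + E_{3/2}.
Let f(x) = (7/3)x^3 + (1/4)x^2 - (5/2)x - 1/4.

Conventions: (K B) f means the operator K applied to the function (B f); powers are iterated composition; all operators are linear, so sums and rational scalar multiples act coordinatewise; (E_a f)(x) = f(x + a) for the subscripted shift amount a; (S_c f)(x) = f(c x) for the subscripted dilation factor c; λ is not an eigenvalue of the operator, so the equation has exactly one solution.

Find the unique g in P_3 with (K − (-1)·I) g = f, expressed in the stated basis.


g(x) = (7/3)x^3 - (41/12)x^2 - 8x + 185/48

write g with unknown coordinates in the stated basis and equate coefficients in (K − (-1)·I) g = f
solving from the highest basis element down gives g = (7/3)x^3 - (41/12)x^2 - 8x + 185/48
check: K g = (11/3)x^2 + (11/2)x - 197/48
so K g − (-1)·g = (7/3)x^3 + (1/4)x^2 - (5/2)x - 1/4 = f ✓


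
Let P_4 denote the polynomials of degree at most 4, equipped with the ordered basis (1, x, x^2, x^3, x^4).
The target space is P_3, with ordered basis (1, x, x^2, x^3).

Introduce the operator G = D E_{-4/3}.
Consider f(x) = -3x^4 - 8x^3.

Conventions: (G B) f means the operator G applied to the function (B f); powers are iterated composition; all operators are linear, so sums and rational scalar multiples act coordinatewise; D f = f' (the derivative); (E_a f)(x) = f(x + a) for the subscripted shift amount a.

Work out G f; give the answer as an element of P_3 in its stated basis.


g(x) = -12x^3 + 24x^2 - 128/9

E_{-4/3} f = -3x^4 + 8x^3 - (128/9)x + 256/27
D E_{-4/3} f = -12x^3 + 24x^2 - 128/9


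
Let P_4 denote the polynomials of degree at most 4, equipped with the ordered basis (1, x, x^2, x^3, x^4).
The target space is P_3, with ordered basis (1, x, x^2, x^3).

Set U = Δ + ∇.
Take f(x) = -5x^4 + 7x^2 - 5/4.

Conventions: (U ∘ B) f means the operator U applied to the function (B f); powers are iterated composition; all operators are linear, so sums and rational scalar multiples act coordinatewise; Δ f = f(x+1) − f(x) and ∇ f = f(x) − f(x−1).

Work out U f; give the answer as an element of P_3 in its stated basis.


g(x) = -40x^3 - 12x

Δ f = -20x^3 - 30x^2 - 6x + 2
∇ f = -20x^3 + 30x^2 - 6x - 2
(Δ + ∇) f = -40x^3 - 12x


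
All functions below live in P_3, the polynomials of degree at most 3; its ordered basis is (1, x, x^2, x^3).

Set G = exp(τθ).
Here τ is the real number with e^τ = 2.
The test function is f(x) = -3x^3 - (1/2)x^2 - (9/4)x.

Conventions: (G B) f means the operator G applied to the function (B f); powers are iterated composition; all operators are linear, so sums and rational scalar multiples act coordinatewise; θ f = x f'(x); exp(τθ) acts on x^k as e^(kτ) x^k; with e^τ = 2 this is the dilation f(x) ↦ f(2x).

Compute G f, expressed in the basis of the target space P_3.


the image equals g(x) = -24x^3 - 2x^2 - (9/2)x

exp(τθ) x^k = e^(kτ) x^k; with e^τ = 2 this sends x^k to 2^k x^k
x ↦ 2 x
x^2 ↦ 4 x^2
x^3 ↦ 8 x^3
applying this coordinatewise to f: exp(τθ) f = -24x^3 - 2x^2 - (9/2)x


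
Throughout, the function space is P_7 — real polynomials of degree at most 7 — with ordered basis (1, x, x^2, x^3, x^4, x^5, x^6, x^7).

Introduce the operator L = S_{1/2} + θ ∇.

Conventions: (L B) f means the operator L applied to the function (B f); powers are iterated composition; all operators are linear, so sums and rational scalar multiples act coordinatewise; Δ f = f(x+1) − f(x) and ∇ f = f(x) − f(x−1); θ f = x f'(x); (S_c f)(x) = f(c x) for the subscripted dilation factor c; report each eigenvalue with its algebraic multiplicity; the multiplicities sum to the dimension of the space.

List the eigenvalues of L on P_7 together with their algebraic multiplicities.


λ = 1/128 (multiplicity 1), λ = 1/64 (multiplicity 1), λ = 1/32 (multiplicity 1), λ = 1/16 (multiplicity 1), λ = 1/8 (multiplicity 1), λ = 1/4 (multiplicity 1), λ = 1/2 (multiplicity 1), λ = 1 (multiplicity 1)

image of 1: 1
image of x: (1/2)x
image of x^2: (1/4)x^2 + 2x
image of x^3: (1/8)x^3 + 6x^2 - 3x
image of x^4: (1/16)x^4 + 12x^3 - 12x^2 + 4x
image of x^5: (1/32)x^5 + 20x^4 - 30x^3 + 20x^2 - 5x
image of x^6: (1/64)x^6 + 30x^5 - 60x^4 + 60x^3 - 30x^2 + 6x
image of x^7: (1/128)x^7 + 42x^6 - 105x^5 + 140x^4 - 105x^3 + 42x^2 - 7x
the matrix is upper triangular; its diagonal is (1, 1/2, 1/4, 1/8, 1/16, 1/32, 1/64, 1/128)
for a triangular matrix the eigenvalues are the diagonal entries, with algebraic multiplicity their repetition count


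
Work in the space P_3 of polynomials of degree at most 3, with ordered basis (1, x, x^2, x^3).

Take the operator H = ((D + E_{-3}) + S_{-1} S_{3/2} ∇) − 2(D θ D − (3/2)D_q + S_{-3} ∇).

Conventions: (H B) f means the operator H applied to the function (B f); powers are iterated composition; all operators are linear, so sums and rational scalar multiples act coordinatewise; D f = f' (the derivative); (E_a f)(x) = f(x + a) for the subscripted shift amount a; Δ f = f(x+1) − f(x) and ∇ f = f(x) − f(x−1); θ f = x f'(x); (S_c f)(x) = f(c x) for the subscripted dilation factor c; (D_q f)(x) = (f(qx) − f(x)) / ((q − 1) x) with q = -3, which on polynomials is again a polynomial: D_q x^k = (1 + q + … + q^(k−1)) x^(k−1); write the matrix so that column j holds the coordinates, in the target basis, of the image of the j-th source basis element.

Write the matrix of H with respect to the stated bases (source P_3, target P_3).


the matrix is [[1, 0, 6, -28]; [0, 1, -1, -21/2]; [0, 0, 1, -129/4]; [0, 0, 0, 1]] (rows listed top to bottom)

image of 1: 1
image of x: x
image of x^2: x^2 - x + 6
image of x^3: x^3 - (129/4)x^2 - (21/2)x - 28
each image's coordinates form column j of the matrix


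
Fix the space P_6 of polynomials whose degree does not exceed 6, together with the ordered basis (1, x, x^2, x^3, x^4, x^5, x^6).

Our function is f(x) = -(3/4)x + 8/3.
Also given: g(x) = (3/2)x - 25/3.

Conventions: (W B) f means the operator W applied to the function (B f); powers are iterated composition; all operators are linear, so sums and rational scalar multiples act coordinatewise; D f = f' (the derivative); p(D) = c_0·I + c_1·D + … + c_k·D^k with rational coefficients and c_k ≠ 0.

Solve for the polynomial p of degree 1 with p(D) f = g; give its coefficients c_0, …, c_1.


c_0 = -2, c_1 = 4

D^0 f = -(3/4)x + 8/3
D^1 f = -3/4
matching coefficients of g against c_0 f + c_1 Df + … from the top degree down determines the c_i
solution: c_0 = -2, c_1 = 4


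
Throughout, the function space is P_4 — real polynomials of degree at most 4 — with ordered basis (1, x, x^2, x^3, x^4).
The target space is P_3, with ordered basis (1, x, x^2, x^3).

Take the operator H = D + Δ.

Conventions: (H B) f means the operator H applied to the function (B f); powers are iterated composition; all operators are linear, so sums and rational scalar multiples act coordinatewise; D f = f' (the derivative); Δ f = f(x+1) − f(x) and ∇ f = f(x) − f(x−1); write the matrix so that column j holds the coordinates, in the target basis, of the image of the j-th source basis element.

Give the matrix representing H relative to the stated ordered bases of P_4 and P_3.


the matrix is [[0, 2, 1, 1, 1]; [0, 0, 4, 3, 4]; [0, 0, 0, 6, 6]; [0, 0, 0, 0, 8]] (rows listed top to bottom)

image of 1: 0
image of x: 2
image of x^2: 4x + 1
image of x^3: 6x^2 + 3x + 1
image of x^4: 8x^3 + 6x^2 + 4x + 1
each image's coordinates form column j of the matrix


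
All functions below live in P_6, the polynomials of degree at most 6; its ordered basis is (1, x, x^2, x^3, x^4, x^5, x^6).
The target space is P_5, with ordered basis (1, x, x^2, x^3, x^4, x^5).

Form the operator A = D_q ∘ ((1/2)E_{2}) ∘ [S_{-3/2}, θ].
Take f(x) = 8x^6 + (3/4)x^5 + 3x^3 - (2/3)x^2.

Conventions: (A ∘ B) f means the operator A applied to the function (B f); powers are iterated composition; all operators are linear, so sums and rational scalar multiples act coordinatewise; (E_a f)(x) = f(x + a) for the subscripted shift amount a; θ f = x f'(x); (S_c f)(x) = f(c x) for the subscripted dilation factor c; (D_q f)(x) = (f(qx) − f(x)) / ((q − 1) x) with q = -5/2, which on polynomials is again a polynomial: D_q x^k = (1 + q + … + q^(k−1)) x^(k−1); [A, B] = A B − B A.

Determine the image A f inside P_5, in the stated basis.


θ f = 48x^6 + (15/4)x^5 + 9x^3 - (4/3)x^2
S_{-3/2} θ f = (2187/4)x^6 - (3645/128)x^5 - (243/8)x^3 - 3x^2
S_{-3/2} f = (729/8)x^6 - (729/128)x^5 - (81/8)x^3 - (3/2)x^2
θ S_{-3/2} f = (2187/4)x^6 - (3645/128)x^5 - (243/8)x^3 - 3x^2
[S_{-3/2}, θ] f = 0
E_{2} [S_{-3/2}, θ] f = 0
((1/2)E_{2}) [S_{-3/2}, θ] f = 0
D_q ((1/2)E_{2}) [S_{-3/2}, θ] f = 0

the image equals g(x) = 0


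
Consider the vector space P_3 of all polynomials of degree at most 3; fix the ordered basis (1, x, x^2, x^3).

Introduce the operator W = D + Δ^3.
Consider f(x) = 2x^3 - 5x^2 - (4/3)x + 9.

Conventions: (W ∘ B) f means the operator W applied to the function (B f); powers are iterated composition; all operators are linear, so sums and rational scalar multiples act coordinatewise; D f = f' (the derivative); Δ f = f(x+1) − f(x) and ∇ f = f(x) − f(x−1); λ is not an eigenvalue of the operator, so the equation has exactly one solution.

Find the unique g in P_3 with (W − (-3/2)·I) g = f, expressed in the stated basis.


write g with unknown coordinates in the stated basis and equate coefficients in (W − (-3/2)·I) g = f
solving from the highest basis element down gives g = (4/3)x^3 - 6x^2 + (64/9)x - 110/27
check: W g = 4x^2 - 12x + 136/9
so W g − (-3/2)·g = 2x^3 - 5x^2 - (4/3)x + 9 = f ✓

the result is g(x) = (4/3)x^3 - 6x^2 + (64/9)x - 110/27


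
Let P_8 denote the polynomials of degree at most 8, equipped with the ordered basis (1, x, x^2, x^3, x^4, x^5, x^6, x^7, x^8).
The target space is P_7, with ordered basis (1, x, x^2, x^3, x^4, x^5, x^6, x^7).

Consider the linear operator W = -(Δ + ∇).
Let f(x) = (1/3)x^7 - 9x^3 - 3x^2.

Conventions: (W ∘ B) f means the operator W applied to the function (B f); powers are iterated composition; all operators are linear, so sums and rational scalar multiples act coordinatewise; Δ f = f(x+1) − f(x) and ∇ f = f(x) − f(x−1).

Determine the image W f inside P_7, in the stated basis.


Δ f = (7/3)x^6 + 7x^5 + (35/3)x^4 + (35/3)x^3 - 20x^2 - (92/3)x - 35/3
∇ f = (7/3)x^6 - 7x^5 + (35/3)x^4 - (35/3)x^3 - 20x^2 + (56/3)x - 17/3
(Δ + ∇) f = (14/3)x^6 + (70/3)x^4 - 40x^2 - 12x - 52/3
(-(Δ + ∇)) f = -(14/3)x^6 - (70/3)x^4 + 40x^2 + 12x + 52/3

the image equals g(x) = -(14/3)x^6 - (70/3)x^4 + 40x^2 + 12x + 52/3


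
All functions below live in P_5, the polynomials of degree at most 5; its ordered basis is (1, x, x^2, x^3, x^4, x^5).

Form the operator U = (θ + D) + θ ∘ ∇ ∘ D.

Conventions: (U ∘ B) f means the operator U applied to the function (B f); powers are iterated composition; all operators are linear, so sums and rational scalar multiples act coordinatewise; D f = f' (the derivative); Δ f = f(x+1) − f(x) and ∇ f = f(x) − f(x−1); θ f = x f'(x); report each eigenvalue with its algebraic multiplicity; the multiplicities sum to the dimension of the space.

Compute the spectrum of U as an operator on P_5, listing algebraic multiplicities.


image of 1: 0
image of x: x + 1
image of x^2: 2x^2 + 2x
image of x^3: 3x^3 + 3x^2 + 6x
image of x^4: 4x^4 + 4x^3 + 24x^2 - 12x
image of x^5: 5x^5 + 5x^4 + 60x^3 - 60x^2 + 20x
the matrix is upper triangular; its diagonal is (0, 1, 2, 3, 4, 5)
for a triangular matrix the eigenvalues are the diagonal entries, with algebraic multiplicity their repetition count

λ = 0 (multiplicity 1), λ = 1 (multiplicity 1), λ = 2 (multiplicity 1), λ = 3 (multiplicity 1), λ = 4 (multiplicity 1), λ = 5 (multiplicity 1)


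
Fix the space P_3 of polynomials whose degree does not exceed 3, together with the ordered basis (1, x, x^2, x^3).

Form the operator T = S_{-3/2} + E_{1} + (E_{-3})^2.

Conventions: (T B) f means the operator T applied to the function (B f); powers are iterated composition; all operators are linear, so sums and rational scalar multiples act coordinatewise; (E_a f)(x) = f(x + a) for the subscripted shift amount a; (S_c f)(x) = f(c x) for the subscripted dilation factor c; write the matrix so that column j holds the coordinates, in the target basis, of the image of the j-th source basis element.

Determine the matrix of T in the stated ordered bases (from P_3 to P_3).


image of 1: 3
image of x: (1/2)x - 5
image of x^2: (17/4)x^2 - 10x + 37
image of x^3: -(11/8)x^3 - 15x^2 + 111x - 215
each image's coordinates form column j of the matrix

the matrix is [[3, -5, 37, -215]; [0, 1/2, -10, 111]; [0, 0, 17/4, -15]; [0, 0, 0, -11/8]] (rows listed top to bottom)


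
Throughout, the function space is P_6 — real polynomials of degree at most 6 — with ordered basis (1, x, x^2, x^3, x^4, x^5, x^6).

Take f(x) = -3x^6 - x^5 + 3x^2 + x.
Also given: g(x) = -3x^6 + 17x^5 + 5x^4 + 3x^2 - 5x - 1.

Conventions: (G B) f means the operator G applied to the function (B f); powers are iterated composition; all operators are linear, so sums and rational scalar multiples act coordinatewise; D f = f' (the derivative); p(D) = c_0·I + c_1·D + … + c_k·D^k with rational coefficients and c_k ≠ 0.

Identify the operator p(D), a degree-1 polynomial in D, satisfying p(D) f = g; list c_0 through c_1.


p(D) = I − D, i.e. c_0 = 1, c_1 = -1

D^0 f = -3x^6 - x^5 + 3x^2 + x
D^1 f = -18x^5 - 5x^4 + 6x + 1
matching coefficients of g against c_0 f + c_1 Df + … from the top degree down determines the c_i
solution: c_0 = 1, c_1 = -1


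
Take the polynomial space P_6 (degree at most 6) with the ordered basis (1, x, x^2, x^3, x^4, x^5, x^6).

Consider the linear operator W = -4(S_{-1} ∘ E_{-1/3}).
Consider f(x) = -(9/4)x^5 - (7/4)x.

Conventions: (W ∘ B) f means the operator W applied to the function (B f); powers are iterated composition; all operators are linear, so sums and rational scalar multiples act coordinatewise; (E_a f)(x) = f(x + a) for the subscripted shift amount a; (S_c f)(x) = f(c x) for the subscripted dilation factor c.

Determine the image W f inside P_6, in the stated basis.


E_{-1/3} f = -(9/4)x^5 + (15/4)x^4 - (5/2)x^3 + (5/6)x^2 - (17/9)x + 16/27
S_{-1} E_{-1/3} f = (9/4)x^5 + (15/4)x^4 + (5/2)x^3 + (5/6)x^2 + (17/9)x + 16/27
(-4(S_{-1} ∘ E_{-1/3})) f = -9x^5 - 15x^4 - 10x^3 - (10/3)x^2 - (68/9)x - 64/27

the image equals g(x) = -9x^5 - 15x^4 - 10x^3 - (10/3)x^2 - (68/9)x - 64/27


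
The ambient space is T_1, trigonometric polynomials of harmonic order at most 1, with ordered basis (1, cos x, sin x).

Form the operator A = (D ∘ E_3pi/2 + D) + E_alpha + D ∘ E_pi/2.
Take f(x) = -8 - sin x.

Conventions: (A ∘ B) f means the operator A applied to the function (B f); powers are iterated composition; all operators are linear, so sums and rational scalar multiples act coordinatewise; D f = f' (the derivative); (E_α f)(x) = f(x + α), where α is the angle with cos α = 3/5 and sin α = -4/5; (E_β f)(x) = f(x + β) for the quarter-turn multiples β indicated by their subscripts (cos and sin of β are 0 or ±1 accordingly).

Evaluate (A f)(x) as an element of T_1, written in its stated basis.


g(x) = -8 - (1/5)cos x - (3/5)sin x

E_3pi/2 f = -8 + cos x
D E_3pi/2 f = -sin x
D f = -cos x
(D ∘ E_3pi/2 + D) f = -cos x - sin x
E_alpha f = -8 + (4/5)cos x - (3/5)sin x
E_pi/2 f = -8 - cos x
D E_pi/2 f = sin x
((D ∘ E_3pi/2 + D) + E_alpha + D ∘ E_pi/2) f = -8 - (1/5)cos x - (3/5)sin x


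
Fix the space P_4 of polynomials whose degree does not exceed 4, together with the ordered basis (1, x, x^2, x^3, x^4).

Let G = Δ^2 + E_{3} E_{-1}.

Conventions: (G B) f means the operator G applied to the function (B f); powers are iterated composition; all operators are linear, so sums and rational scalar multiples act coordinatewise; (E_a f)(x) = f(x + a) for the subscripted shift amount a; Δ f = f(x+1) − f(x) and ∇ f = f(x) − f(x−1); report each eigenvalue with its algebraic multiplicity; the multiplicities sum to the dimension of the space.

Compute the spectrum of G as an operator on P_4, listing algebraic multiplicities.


λ = 1 (multiplicity 5)

image of 1: 1
image of x: x + 2
image of x^2: x^2 + 4x + 6
image of x^3: x^3 + 6x^2 + 18x + 14
image of x^4: x^4 + 8x^3 + 36x^2 + 56x + 30
the matrix is upper triangular; its diagonal is (1, 1, 1, 1, 1)
for a triangular matrix the eigenvalues are the diagonal entries, with algebraic multiplicity their repetition count


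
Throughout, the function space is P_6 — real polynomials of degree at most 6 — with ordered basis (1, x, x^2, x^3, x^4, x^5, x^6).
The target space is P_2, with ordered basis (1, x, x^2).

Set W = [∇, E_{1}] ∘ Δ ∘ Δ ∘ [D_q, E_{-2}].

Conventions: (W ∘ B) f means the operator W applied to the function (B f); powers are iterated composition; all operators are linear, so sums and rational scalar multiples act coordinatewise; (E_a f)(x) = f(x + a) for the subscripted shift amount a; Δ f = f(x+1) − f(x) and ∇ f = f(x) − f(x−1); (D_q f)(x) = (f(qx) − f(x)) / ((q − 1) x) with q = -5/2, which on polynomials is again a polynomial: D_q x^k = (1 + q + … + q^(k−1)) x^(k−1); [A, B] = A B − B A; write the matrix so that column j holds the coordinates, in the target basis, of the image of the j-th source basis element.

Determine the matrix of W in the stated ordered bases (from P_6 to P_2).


image of 1: 0
image of x: 0
image of x^2: 0
image of x^3: 0
image of x^4: 0
image of x^5: 0
image of x^6: 0
each image's coordinates form column j of the matrix

the matrix is [[0, 0, 0, 0, 0, 0, 0]; [0, 0, 0, 0, 0, 0, 0]; [0, 0, 0, 0, 0, 0, 0]] (rows listed top to bottom)


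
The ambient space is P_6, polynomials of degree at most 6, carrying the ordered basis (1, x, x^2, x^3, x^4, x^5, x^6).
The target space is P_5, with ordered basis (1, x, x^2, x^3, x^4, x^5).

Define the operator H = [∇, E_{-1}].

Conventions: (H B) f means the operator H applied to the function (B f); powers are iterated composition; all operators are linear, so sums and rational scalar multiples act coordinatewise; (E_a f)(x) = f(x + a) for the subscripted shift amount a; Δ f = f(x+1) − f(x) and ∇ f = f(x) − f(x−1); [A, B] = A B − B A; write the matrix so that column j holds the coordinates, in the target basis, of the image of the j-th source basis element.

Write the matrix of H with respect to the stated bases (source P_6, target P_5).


image of 1: 0
image of x: 0
image of x^2: 0
image of x^3: 0
image of x^4: 0
image of x^5: 0
image of x^6: 0
each image's coordinates form column j of the matrix

the matrix is [[0, 0, 0, 0, 0, 0, 0]; [0, 0, 0, 0, 0, 0, 0]; [0, 0, 0, 0, 0, 0, 0]; [0, 0, 0, 0, 0, 0, 0]; [0, 0, 0, 0, 0, 0, 0]; [0, 0, 0, 0, 0, 0, 0]] (rows listed top to bottom)


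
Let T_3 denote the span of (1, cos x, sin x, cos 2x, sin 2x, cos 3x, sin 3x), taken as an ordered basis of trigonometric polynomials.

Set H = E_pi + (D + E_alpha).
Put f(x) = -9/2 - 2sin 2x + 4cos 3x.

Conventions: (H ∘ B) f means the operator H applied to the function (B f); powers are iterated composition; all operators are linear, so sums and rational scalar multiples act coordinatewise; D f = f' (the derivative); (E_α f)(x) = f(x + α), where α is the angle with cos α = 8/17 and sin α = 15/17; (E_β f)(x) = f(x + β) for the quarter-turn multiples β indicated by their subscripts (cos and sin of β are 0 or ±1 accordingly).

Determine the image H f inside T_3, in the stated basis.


g(x) = -9 - (1636/289)cos 2x - (256/289)sin 2x - (39204/4913)cos 3x - (56976/4913)sin 3x

E_pi f = -9/2 - 2sin 2x - 4cos 3x
D f = -4cos 2x - 12sin 3x
E_alpha f = -9/2 - (480/289)cos 2x + (322/289)sin 2x - (19552/4913)cos 3x + (1980/4913)sin 3x
(D + E_alpha) f = -9/2 - (1636/289)cos 2x + (322/289)sin 2x - (19552/4913)cos 3x - (56976/4913)sin 3x
(E_pi + (D + E_alpha)) f = -9 - (1636/289)cos 2x - (256/289)sin 2x - (39204/4913)cos 3x - (56976/4913)sin 3x


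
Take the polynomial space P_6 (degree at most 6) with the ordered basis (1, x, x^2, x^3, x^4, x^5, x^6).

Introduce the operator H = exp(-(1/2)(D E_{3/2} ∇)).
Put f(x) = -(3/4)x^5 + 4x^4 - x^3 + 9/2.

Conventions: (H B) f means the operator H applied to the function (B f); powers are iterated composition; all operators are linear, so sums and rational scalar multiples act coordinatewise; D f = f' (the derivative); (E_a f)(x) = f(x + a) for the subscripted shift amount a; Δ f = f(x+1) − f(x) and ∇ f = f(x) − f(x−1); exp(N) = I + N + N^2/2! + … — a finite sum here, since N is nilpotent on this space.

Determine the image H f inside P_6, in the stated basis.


order-1 term: (15/2)x^3 - (3/2)x^2 - (165/8)x - 109/8
order-2 term: -(45/4)x - 21/2
the series for exp(-(1/2)(D E_{3/2} ∇)) f terminates at order 2
exp(-(1/2)(D E_{3/2} ∇)) f = -(3/4)x^5 + 4x^4 + (13/2)x^3 - (3/2)x^2 - (255/8)x - 157/8

g(x) = -(3/4)x^5 + 4x^4 + (13/2)x^3 - (3/2)x^2 - (255/8)x - 157/8


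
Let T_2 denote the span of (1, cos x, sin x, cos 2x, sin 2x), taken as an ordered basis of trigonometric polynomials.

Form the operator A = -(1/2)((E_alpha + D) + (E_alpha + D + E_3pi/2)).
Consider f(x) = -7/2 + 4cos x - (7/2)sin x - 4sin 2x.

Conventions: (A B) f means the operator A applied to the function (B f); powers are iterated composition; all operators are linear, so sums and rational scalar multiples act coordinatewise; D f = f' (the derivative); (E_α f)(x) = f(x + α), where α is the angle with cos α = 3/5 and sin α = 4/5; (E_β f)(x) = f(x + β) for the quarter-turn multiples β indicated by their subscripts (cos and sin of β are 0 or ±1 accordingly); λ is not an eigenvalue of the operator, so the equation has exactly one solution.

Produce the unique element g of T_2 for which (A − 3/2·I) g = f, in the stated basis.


write g with unknown coordinates in the stated basis and equate coefficients in (A − 3/2·I) g = f
solving from the highest basis element down gives g = 7/6 - (259/122)cos x + (43/122)sin x - (37/29)cos 2x + (9/29)sin 2x
check: A g = -7/4 + (199/244)cos x - (725/244)sin x - (111/58)cos 2x - (205/58)sin 2x
so A g − 3/2·g = -7/2 + 4cos x - (7/2)sin x - 4sin 2x = f ✓

the result is g(x) = 7/6 - (259/122)cos x + (43/122)sin x - (37/29)cos 2x + (9/29)sin 2x


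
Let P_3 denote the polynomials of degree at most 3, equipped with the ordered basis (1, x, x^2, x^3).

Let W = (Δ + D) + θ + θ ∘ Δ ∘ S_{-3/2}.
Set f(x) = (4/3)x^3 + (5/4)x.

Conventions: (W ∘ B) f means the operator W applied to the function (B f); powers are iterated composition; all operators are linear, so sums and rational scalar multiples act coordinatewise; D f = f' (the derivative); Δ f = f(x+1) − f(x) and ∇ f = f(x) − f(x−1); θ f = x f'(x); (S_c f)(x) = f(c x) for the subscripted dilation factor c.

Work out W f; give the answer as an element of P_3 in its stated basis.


Δ f = 4x^2 + 4x + 31/12
D f = 4x^2 + 5/4
(Δ + D) f = 8x^2 + 4x + 23/6
θ f = 4x^3 + (5/4)x
S_{-3/2} f = -(9/2)x^3 - (15/8)x
Δ S_{-3/2} f = -(27/2)x^2 - (27/2)x - 51/8
θ Δ S_{-3/2} f = -27x^2 - (27/2)x
((Δ + D) + θ + θ ∘ Δ ∘ S_{-3/2}) f = 4x^3 - 19x^2 - (33/4)x + 23/6

the image equals g(x) = 4x^3 - 19x^2 - (33/4)x + 23/6


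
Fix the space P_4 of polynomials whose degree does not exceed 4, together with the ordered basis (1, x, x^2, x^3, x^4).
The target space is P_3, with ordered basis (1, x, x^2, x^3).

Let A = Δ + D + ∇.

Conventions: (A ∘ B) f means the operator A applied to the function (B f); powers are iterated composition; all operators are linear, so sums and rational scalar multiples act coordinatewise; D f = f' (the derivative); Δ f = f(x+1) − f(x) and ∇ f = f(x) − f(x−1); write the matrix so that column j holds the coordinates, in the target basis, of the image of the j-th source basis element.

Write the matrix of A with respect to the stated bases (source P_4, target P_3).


image of 1: 0
image of x: 3
image of x^2: 6x
image of x^3: 9x^2 + 2
image of x^4: 12x^3 + 8x
each image's coordinates form column j of the matrix

the matrix is [[0, 3, 0, 2, 0]; [0, 0, 6, 0, 8]; [0, 0, 0, 9, 0]; [0, 0, 0, 0, 12]] (rows listed top to bottom)


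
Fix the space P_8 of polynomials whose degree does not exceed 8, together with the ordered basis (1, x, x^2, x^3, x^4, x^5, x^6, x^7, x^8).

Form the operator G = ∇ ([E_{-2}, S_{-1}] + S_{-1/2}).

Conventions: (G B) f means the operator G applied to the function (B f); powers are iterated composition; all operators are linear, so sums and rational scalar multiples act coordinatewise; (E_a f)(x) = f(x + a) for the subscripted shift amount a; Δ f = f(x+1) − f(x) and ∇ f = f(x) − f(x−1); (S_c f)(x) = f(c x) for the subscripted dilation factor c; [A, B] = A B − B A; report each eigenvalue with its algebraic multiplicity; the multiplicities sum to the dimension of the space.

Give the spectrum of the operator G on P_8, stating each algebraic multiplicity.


image of 1: 0
image of x: -1/2
image of x^2: (1/2)x - 33/4
image of x^3: -(3/8)x^2 + (195/8)x - 97/8
image of x^4: (1/4)x^3 - (387/8)x^2 + (193/4)x - 1281/16
image of x^5: -(5/32)x^4 + (1285/16)x^3 - (1925/16)x^2 + (12805/32)x - 5761/32
image of x^6: (3/32)x^5 - (7695/64)x^4 + (3845/16)x^3 - (76815/64)x^2 + (34563/32)x - 46593/64
image of x^7: -(7/128)x^6 + (21525/128)x^5 - (53795/128)x^4 + (358435/128)x^3 - (483861/128)x^2 + (652295/128)x - 247297/128
image of x^8: (1/32)x^7 - (14343/64)x^6 + (21511/32)x^5 - (716835/128)x^4 + (322567/32)x^3 - (1304583/64)x^2 + (494593/32)x - 1679361/256
the matrix is upper triangular; its diagonal is (0, 0, 0, 0, 0, 0, 0, 0, 0)
for a triangular matrix the eigenvalues are the diagonal entries, with algebraic multiplicity their repetition count

λ = 0 (multiplicity 9)


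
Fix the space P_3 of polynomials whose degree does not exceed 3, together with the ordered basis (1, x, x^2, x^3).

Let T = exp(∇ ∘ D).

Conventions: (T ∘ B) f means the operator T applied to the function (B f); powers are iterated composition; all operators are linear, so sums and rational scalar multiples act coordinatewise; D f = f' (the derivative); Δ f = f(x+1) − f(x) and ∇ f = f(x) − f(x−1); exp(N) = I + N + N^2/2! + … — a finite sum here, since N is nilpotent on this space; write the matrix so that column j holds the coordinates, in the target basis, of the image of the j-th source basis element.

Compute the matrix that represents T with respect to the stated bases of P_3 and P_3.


the matrix is [[1, 0, 2, -3]; [0, 1, 0, 6]; [0, 0, 1, 0]; [0, 0, 0, 1]] (rows listed top to bottom)

image of 1: 1
image of x: x
image of x^2: x^2 + 2
image of x^3: x^3 + 6x - 3
each image's coordinates form column j of the matrix


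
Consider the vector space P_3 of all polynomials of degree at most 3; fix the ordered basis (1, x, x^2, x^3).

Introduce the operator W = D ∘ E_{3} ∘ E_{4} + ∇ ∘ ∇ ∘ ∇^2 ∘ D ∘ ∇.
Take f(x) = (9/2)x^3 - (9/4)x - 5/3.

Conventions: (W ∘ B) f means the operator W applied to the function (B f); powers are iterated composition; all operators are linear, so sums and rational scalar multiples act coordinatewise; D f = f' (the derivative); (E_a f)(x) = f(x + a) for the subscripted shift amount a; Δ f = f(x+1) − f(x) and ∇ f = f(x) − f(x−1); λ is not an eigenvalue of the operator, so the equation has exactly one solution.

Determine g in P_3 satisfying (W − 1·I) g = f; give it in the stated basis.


write g with unknown coordinates in the stated basis and equate coefficients in (W − 1·I) g = f
solving from the highest basis element down gives g = -(9/2)x^3 - (27/2)x^2 - (855/4)x - 12751/12
check: W g = -(27/2)x^2 - 216x - 4257/4
so W g − 1·g = (9/2)x^3 - (9/4)x - 5/3 = f ✓

the image equals g(x) = -(9/2)x^3 - (27/2)x^2 - (855/4)x - 12751/12


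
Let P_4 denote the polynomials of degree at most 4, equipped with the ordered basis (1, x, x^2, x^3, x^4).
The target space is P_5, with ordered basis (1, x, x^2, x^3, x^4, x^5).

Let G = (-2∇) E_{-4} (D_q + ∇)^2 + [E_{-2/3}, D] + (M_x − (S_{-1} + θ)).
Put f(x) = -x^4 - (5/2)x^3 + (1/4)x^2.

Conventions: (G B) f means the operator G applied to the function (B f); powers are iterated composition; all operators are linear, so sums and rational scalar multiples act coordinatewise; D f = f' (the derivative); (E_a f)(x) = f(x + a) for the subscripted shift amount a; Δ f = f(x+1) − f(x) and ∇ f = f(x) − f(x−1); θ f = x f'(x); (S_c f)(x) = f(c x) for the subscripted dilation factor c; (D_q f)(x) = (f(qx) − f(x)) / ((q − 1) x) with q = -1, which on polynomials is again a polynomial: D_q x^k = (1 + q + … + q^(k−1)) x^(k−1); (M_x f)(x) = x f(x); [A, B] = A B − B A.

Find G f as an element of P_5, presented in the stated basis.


D_q f = -(5/2)x^2
∇ f = -4x^3 - (3/2)x^2 + 4x - 7/4
(D_q + ∇) f = -4x^3 - 4x^2 + 4x - 7/4
D_q (D_q + ∇) f = -4x^2 + 4
∇ (D_q + ∇) f = -12x^2 + 4x + 4
(D_q + ∇) (D_q + ∇) f = -16x^2 + 4x + 8
E_{-4} (D_q + ∇)^2 f = -16x^2 + 132x - 264
∇ E_{-4} (D_q + ∇)^2 f = -32x + 148
(-2∇) E_{-4} (D_q + ∇)^2 f = 64x - 296
D f = -4x^3 - (15/2)x^2 + (1/2)x
E_{-2/3} D f = -4x^3 + (1/2)x^2 + (31/6)x - 67/27
E_{-2/3} f = -x^4 + (1/6)x^3 + (31/12)x^2 - (67/27)x + 53/81
D E_{-2/3} f = -4x^3 + (1/2)x^2 + (31/6)x - 67/27
[E_{-2/3}, D] f = 0
M_x f = -x^5 - (5/2)x^4 + (1/4)x^3
S_{-1} f = -x^4 + (5/2)x^3 + (1/4)x^2
θ f = -4x^4 - (15/2)x^3 + (1/2)x^2
(S_{-1} + θ) f = -5x^4 - 5x^3 + (3/4)x^2
(-(S_{-1} + θ)) f = 5x^4 + 5x^3 - (3/4)x^2
(M_x − (S_{-1} + θ)) f = -x^5 + (5/2)x^4 + (21/4)x^3 - (3/4)x^2
((-2∇) E_{-4} (D_q + ∇)^2 + [E_{-2/3}, D] + (M_x − (S_{-1} + θ))) f = -x^5 + (5/2)x^4 + (21/4)x^3 - (3/4)x^2 + 64x - 296

g(x) = -x^5 + (5/2)x^4 + (21/4)x^3 - (3/4)x^2 + 64x - 296
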